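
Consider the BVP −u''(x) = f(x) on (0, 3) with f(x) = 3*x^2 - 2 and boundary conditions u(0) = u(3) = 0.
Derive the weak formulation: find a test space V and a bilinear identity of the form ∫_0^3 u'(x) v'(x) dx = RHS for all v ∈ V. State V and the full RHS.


V = H^1_0(0, 3) (so v(0) = v(3) = 0); weak form: ∫_0^3 u'v' dx = ∫_0^3 (3*x^2 - 2) v dx for all v ∈ V.

Multiply both sides by a test function v and integrate from 0 to 3:
  ∫_0^3 −u''(x) v(x) dx = ∫_0^3 f(x) v(x) dx.
Integrate the LHS by parts once:
  ∫_0^3 −u'' v dx = −[u'(x) v(x)]_0^3 + ∫_0^3 u'(x) v'(x) dx.
Thus ∫_0^3 u'(x) v'(x) dx = ∫_0^3 f(x) v(x) dx + [u'(x) v(x)]_0^3.
Choose V so that boundary terms are either known or forced to vanish.
u is Dirichlet: u(0) = u(3) = 0. Let V = H^1_0(0, 3); then v(0) = v(3) = 0, and [u' v]_0^3 = 0.
Weak formulation: find u (satisfying any essential BC) such that ∫_0^3 u'(x) v'(x) dx = ∫_0^3 f v dx for all v ∈ V.
Substituting f(x) = 3*x^2 - 2, the right-hand side is ∫_0^3 (3*x^2 - 2) v dx.


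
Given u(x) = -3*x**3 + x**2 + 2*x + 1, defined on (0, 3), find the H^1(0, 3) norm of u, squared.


||u||_{H^1}^2 = 63705/14

The H^1 norm (squared) on an interval (0, L) is
  ||u||_{H^1}^2 = ∫_0^L u(x)^2 dx + ∫_0^L u'(x)^2 dx.
Compute u'(x) = -9*x**2 + 2*x + 2.
Then u(x)^2 = 9*x**6 - 6*x**5 - 11*x**4 - 2*x**3 + 6*x**2 + 4*x + 1 and u'(x)^2 = 81*x**4 - 36*x**3 - 32*x**2 + 8*x + 4.
Integrate each monomial from 0 to 3 using ∫_0^3 c·x^n dx = c·3^(n+1)/(n+1):
  ∫_0^3 u(x)^2 dx = ∫_0^3 (9*x^6 - 6*x^5 - 11*x^4 - 2*x^3 + 6*x^2 + 4*x + 1) dx. Term by term:
    ∫_0^3 9*x^6 dx = 19683/7;  ∫_0^3 -6*x^5 dx = -729;  ∫_0^3 -11*x^4 dx = -2673/5;
    ∫_0^3 -2*x^3 dx = -81/2;  ∫_0^3 6*x^2 dx = 54;  ∫_0^3 4*x dx = 18;
    ∫_0^3 1 dx = 3.
  Sum: 19683/7 − 729 − 2673/5 − 81/2 + 54 + 18 + 3 = 110793/70.
  ∫_0^3 u'(x)^2 dx = ∫_0^3 (81*x^4 - 36*x^3 - 32*x^2 + 8*x + 4) dx. Term by term:
    ∫_0^3 81*x^4 dx = 19683/5;  ∫_0^3 -36*x^3 dx = -729;  ∫_0^3 -32*x^2 dx = -288;
    ∫_0^3 8*x dx = 36;  ∫_0^3 4 dx = 12.
  Sum: 19683/5 − 729 − 288 + 36 + 12 = 14838/5.
Adding: ||u||_{H^1}^2 = 110793/70 + 14838/5 = 63705/14.


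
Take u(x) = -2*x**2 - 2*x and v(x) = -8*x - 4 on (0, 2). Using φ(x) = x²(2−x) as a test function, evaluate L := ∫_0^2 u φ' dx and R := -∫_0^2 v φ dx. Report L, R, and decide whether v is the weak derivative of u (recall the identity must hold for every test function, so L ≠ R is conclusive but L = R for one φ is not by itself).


LHS = 136/15, RHS = 272/15. No, v is not the weak derivative of u.

u(x) = -2*x**2 - 2*x, classical derivative u'(x) = -4*x - 2.
φ(x) = x²(2−x), so φ'(x) = x*(4 - 3*x).
Note φ(0) = φ(2) = 0, so the boundary term u·φ vanishes.
LHS = ∫_0^2 u(x) φ'(x) dx = ∫_0^2 (6*x^4 - 2*x^3 - 8*x^2) dx. Term by term:
  ∫_0^2 6*x^4 dx = 192/5;  ∫_0^2 -2*x^3 dx = -8;  ∫_0^2 -8*x^2 dx = -64/3.
Sum: 192/5 − 8 − 64/3 = 136/15.
So LHS = 136/15.
∫_0^2 v(x) φ(x) dx = ∫_0^2 (8*x^4 - 12*x^3 - 8*x^2) dx. Term by term:
  ∫_0^2 8*x^4 dx = 256/5;  ∫_0^2 -12*x^3 dx = -48;  ∫_0^2 -8*x^2 dx = -64/3.
Sum: 256/5 − 48 − 64/3 = -272/15.
So RHS = -∫_0^2 v(x) φ(x) dx = 272/15.
LHS − RHS = -136/15 ≠ 0, so the identity fails.
(For a valid weak derivative the identity must hold for EVERY test function, in particular this one. The failure shows v is NOT the weak derivative of u.)
Correct weak derivative would be u'(x) = -4*x - 2.


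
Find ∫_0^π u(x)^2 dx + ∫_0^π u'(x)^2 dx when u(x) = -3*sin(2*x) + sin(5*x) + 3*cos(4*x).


||u||_{H^1(0,π)}^2 = 340/3 + 112*π

u'(x) = -12*sin(4*x) - 6*cos(2*x) + 5*cos(5*x).
Expand u² and (u')² and integrate term by term on (0, π), using: for integers n ≥ 1, ∫_0^π sin²(nx) dx = ∫_0^π cos²(nx) dx = π/2; for n ≠ n', ∫_0^π sin(nx)sin(n'x) dx = ∫_0^π cos(nx)cos(n'x) dx = 0; and by product-to-sum, ∫_0^π sin(nx)cos(n'x) dx = ½∫_0^π [sin((n+n')x) + sin((n−n')x)] dx, which is 0 when n+n' is even and 2n/(n²−n'²) when n+n' is odd (it need not vanish on (0, π)).
  u² squared terms: (-3)²·∫sin(2x)² dx = 9·π/2 = 9*π/2;  (3)²·∫cos(4x)² dx = 9·π/2 = 9*π/2;  (1)²·∫sin(5x)² dx = 1·π/2 = π/2.
  u² cross terms: 2·(-3)·(3)·∫sin(2x)·cos(4x) dx = -18·(0) = 0;  2·(-3)·(1)·∫sin(2x)·sin(5x) dx = -6·(0) = 0;  2·(3)·(1)·∫cos(4x)·sin(5x) dx = 6·(10/9) = 20/3.
  So ∫_0^π u² dx = 9*π/2 + 9*π/2 + π/2 + 0 + 0 + 20/3 = 20/3 + 19*π/2.
  (u')² squared terms: (-12)²·∫sin(4x)² dx = 144·π/2 = 72*π;  (-6)²·∫cos(2x)² dx = 36·π/2 = 18*π;  (5)²·∫cos(5x)² dx = 25·π/2 = 25*π/2.
  (u')² cross terms: 2·(-12)·(-6)·∫sin(4x)·cos(2x) dx = 144·(0) = 0;  2·(-12)·(5)·∫sin(4x)·cos(5x) dx = -120·(-8/9) = 320/3;  2·(-6)·(5)·∫cos(2x)·cos(5x) dx = -60·(0) = 0.
  So ∫_0^π (u')² dx = 72*π + 18*π + 25*π/2 + 0 + 320/3 + 0 = 320/3 + 205*π/2.
||u||_{H^1}^2 = (20/3 + 19*π/2) + (320/3 + 205*π/2) = 340/3 + 112*π.


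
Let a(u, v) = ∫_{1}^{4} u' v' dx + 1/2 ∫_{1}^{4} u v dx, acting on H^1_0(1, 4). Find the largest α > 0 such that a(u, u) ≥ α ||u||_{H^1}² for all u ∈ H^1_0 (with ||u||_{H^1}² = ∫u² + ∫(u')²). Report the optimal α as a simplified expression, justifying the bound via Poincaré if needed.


α = (9/2 + π^2)/(9 + π^2)

Coercivity of a(·,·) on H^1_0(1, 4) means a(u, u) ≥ α ||u||_{H^1}² for every u ∈ H^1_0.
The interval has length L = 3, and Poincaré/coercivity depend only on L. Here a(u, u) = ∫(u')² + (1/2)·∫u².
Here 0 < c = 1/2 < 1. The condition a(u,u) ≥ α||u||_{H^1}² reads (1−α)∫(u')² ≥ (α−c)∫u². Any admissible α is ≤ 1 (rapidly oscillating u have ∫u²/∫(u')² → 0), and α = 1 would force 0 ≥ (1−c)∫u², impossible since c < 1; so 1−α > 0. By the sharp Poincaré inequality on H^1_0 of an interval of length L, ∫(u')² ≥ (π/L)²∫u² with equality for the first sine mode sin(π(x−x₀)/L) (x₀ the left endpoint), so the inequality holds for all u iff (1−α)(π/L)² ≥ α − c, i.e. α ≤ ((π/L)² + c)/((π/L)² + 1) = (1 + c(L/π)²)/(1 + (L/π)²). With (π/L)² = π^2/9 and c = 1/2, the largest admissible constant is α = ((π/L)² + c)/((π/L)² + 1).
Simplifying, α = (9/2 + π^2)/(9 + π^2).


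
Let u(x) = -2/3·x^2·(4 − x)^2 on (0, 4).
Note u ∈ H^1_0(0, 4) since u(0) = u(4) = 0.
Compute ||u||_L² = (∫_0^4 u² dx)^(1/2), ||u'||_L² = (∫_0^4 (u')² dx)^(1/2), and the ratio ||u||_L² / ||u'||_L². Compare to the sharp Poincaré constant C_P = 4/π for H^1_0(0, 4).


||u||_L² / ||u'||_L² = 2*sqrt(3)/3 < C_P = 4/π.

u(x) = -2/3·x^2·(4 − x)^2, so u'(x) = 8*x*(-x^2 + 6*x - 8)/3.
u(x) = -2/3·x^2·(4 − x)^2 vanishes at x = 0 and x = 4, so u ∈ H^1_0(0, 4). Differentiate via the product rule and integrate the resulting polynomials term by term.
  ∫_0^4 u² dx = ∫_0^4 (4*x^8/9 - 64*x^7/9 + 128*x^6/3 - 1024*x^5/9 + 1024*x^4/9) dx. Term by term:
    ∫_0^4 4*x^8/9 dx = 1048576/81;  ∫_0^4 -64*x^7/9 dx = -524288/9;  ∫_0^4 128*x^6/3 dx = 2097152/21;
    ∫_0^4 -1024*x^5/9 dx = -2097152/27;  ∫_0^4 1024*x^4/9 dx = 1048576/45.
  Sum: 1048576/81 − 524288/9 + 2097152/21 − 2097152/27 + 1048576/45 = 524288/2835.
  ∫_0^4 (u')² dx = ∫_0^4 (64*x^6/9 - 256*x^5/3 + 3328*x^4/9 - 2048*x^3/3 + 4096*x^2/9) dx. Term by term:
    ∫_0^4 64*x^6/9 dx = 1048576/63;  ∫_0^4 -256*x^5/3 dx = -524288/9;  ∫_0^4 3328*x^4/9 dx = 3407872/45;
    ∫_0^4 -2048*x^3/3 dx = -131072/3;  ∫_0^4 4096*x^2/9 dx = 262144/27.
  Sum: 1048576/63 − 524288/9 + 3407872/45 − 131072/3 + 262144/27 = 131072/945.
∫_0^4 u² dx = 524288/2835, so ||u||_L² = 512*sqrt(70)/315.
∫_0^4 (u')² dx = 131072/945, so ||u'||_L² = 256*sqrt(210)/315.
Ratio ||u||_L² / ||u'||_L² = 2*sqrt(3)/3.
Sharp Poincaré constant on H^1_0(0, 4) is C_P = L/π = 4/π, achieved by sin(π/4·x).
A polynomial bump cannot attain the sharp Poincaré constant (only the first sine eigenfunction does), so the ratio is strictly less than C_P, consistent with ||u||_L² ≤ C_P ||u'||_L².


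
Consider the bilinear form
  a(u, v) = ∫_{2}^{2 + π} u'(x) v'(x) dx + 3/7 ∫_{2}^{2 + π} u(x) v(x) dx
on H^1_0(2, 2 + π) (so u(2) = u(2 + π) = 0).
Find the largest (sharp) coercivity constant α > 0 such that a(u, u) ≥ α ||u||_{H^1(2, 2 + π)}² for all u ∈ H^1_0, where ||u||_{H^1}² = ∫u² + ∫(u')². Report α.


α = 5/7

Coercivity of a(·,·) on H^1_0(2, 2 + π) means a(u, u) ≥ α ||u||_{H^1}² for every u ∈ H^1_0.
The interval has length L = π, and Poincaré/coercivity depend only on L. Here a(u, u) = ∫(u')² + (3/7)·∫u².
Here 0 < c = 3/7 < 1. The condition a(u,u) ≥ α||u||_{H^1}² reads (1−α)∫(u')² ≥ (α−c)∫u². Any admissible α is ≤ 1 (rapidly oscillating u have ∫u²/∫(u')² → 0), and α = 1 would force 0 ≥ (1−c)∫u², impossible since c < 1; so 1−α > 0. By the sharp Poincaré inequality on H^1_0 of an interval of length L, ∫(u')² ≥ (π/L)²∫u² with equality for the first sine mode sin(π(x−x₀)/L) (x₀ the left endpoint), so the inequality holds for all u iff (1−α)(π/L)² ≥ α − c, i.e. α ≤ ((π/L)² + c)/((π/L)² + 1) = (1 + c(L/π)²)/(1 + (L/π)²). With (π/L)² = 1 and c = 3/7, the largest admissible constant is α = ((π/L)² + c)/((π/L)² + 1).
Simplifying, α = 5/7.


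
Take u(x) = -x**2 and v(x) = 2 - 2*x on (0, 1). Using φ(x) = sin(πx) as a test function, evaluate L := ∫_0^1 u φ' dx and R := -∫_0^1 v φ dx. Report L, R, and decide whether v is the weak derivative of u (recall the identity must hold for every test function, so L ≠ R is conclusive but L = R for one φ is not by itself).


LHS = 2/π, RHS = -2/π. No, v is not the weak derivative of u.

u(x) = -x**2, classical derivative u'(x) = -2*x.
φ(x) = sin(πx), so φ'(x) = π*cos(π*x).
Note φ(0) = φ(1) = 0, so the boundary term u·φ vanishes.
LHS = ∫_0^1 u(x) φ'(x) dx = ∫_0^1 (-π*x^2*cos(π*x)) dx. Term by term:
  ∫_0^1 -π*x^2*cos(π*x) dx = 2/π.
So LHS = 2/π.
∫_0^1 v(x) φ(x) dx = ∫_0^1 (-2*x*sin(π*x) + 2*sin(π*x)) dx. Term by term:
  ∫_0^1 2*sin(π*x) dx = 4/π;  ∫_0^1 -2*x*sin(π*x) dx = -2/π.
Sum: 4/π − 2/π = 2/π.
So RHS = -∫_0^1 v(x) φ(x) dx = -2/π.
LHS − RHS = 4/π ≠ 0, so the identity fails.
(For a valid weak derivative the identity must hold for EVERY test function, in particular this one. The failure shows v is NOT the weak derivative of u.)
Correct weak derivative would be u'(x) = -2*x.


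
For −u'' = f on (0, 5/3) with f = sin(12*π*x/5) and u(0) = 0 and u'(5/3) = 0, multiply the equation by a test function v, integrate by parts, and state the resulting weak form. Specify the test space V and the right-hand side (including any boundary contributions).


V = {v ∈ H^1(0, 5/3) : v(0) = 0} (test functions vanish at x = 0 where u is specified); weak form: ∫_0^5/3 u'v' dx = ∫_0^5/3 (sin(12*π*x/5)) v dx for all v ∈ V.

Multiply both sides by a test function v and integrate from 0 to 5/3:
  ∫_0^5/3 −u''(x) v(x) dx = ∫_0^5/3 f(x) v(x) dx.
Integrate the LHS by parts once:
  ∫_0^5/3 −u'' v dx = −[u'(x) v(x)]_0^5/3 + ∫_0^5/3 u'(x) v'(x) dx.
Thus ∫_0^5/3 u'(x) v'(x) dx = ∫_0^5/3 f(x) v(x) dx + [u'(x) v(x)]_0^5/3.
Choose V so that boundary terms are either known or forced to vanish.
Mixed BC: u(0) = 0 (Dirichlet) and u'(5/3) = 0 (Neumann). Define V = {v ∈ H^1(0, 5/3) : v(0) = 0}. Then [u' v]_0^5/3 = u'(5/3)·v(5/3) − u'(0)·0 = 0.
Weak formulation: find u (satisfying any essential BC) such that ∫_0^5/3 u'(x) v'(x) dx = ∫_0^5/3 f v dx for all v ∈ V (Dirichlet at 0 absorbed into V; the Neumann datum at x = 5/3 is zero, so no boundary term remains).
Substituting f(x) = sin(12*π*x/5), the right-hand side is ∫_0^5/3 (sin(12*π*x/5)) v dx.


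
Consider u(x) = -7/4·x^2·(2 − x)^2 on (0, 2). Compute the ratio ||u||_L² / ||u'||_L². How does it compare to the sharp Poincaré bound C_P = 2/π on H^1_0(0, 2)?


||u||_L² / ||u'||_L² = sqrt(3)/3 < C_P = 2/π.

u(x) = -7/4·x^2·(2 − x)^2, so u'(x) = 7*x*(-x^2 + 3*x - 2).
u(x) = -7/4·x^2·(2 − x)^2 vanishes at x = 0 and x = 2, so u ∈ H^1_0(0, 2). Differentiate via the product rule and integrate the resulting polynomials term by term.
  ∫_0^2 u² dx = ∫_0^2 (49*x^8/16 - 49*x^7/2 + 147*x^6/2 - 98*x^5 + 49*x^4) dx. Term by term:
    ∫_0^2 49*x^8/16 dx = 1568/9;  ∫_0^2 -49*x^7/2 dx = -784;  ∫_0^2 147*x^6/2 dx = 1344;
    ∫_0^2 -98*x^5 dx = -3136/3;  ∫_0^2 49*x^4 dx = 1568/5.
  Sum: 1568/9 − 784 + 1344 − 3136/3 + 1568/5 = 112/45.
  ∫_0^2 (u')² dx = ∫_0^2 (49*x^6 - 294*x^5 + 637*x^4 - 588*x^3 + 196*x^2) dx. Term by term:
    ∫_0^2 49*x^6 dx = 896;  ∫_0^2 -294*x^5 dx = -3136;  ∫_0^2 637*x^4 dx = 20384/5;
    ∫_0^2 -588*x^3 dx = -2352;  ∫_0^2 196*x^2 dx = 1568/3.
  Sum: 896 − 3136 + 20384/5 − 2352 + 1568/3 = 112/15.
∫_0^2 u² dx = 112/45, so ||u||_L² = 4*sqrt(35)/15.
∫_0^2 (u')² dx = 112/15, so ||u'||_L² = 4*sqrt(105)/15.
Ratio ||u||_L² / ||u'||_L² = sqrt(3)/3.
Sharp Poincaré constant on H^1_0(0, 2) is C_P = L/π = 2/π, achieved by sin(π/2·x).
A polynomial bump cannot attain the sharp Poincaré constant (only the first sine eigenfunction does), so the ratio is strictly less than C_P, consistent with ||u||_L² ≤ C_P ||u'||_L².


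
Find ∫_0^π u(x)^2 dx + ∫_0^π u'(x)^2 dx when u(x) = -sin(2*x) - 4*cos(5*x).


||u||_{H^1(0,π)}^2 = -832/21 + 421*π/2

u'(x) = 20*sin(5*x) - 2*cos(2*x).
Expand u² and (u')² and integrate term by term on (0, π), using: for integers n ≥ 1, ∫_0^π sin²(nx) dx = ∫_0^π cos²(nx) dx = π/2; for n ≠ n', ∫_0^π sin(nx)sin(n'x) dx = ∫_0^π cos(nx)cos(n'x) dx = 0; and by product-to-sum, ∫_0^π sin(nx)cos(n'x) dx = ½∫_0^π [sin((n+n')x) + sin((n−n')x)] dx, which is 0 when n+n' is even and 2n/(n²−n'²) when n+n' is odd (it need not vanish on (0, π)).
  u² squared terms: (-1)²·∫sin(2x)² dx = 1·π/2 = π/2;  (-4)²·∫cos(5x)² dx = 16·π/2 = 8*π.
  u² cross terms: 2·(-1)·(-4)·∫sin(2x)·cos(5x) dx = 8·(-4/21) = -32/21.
  So ∫_0^π u² dx = π/2 + 8*π − 32/21 = -32/21 + 17*π/2.
  (u')² squared terms: (-2)²·∫cos(2x)² dx = 4·π/2 = 2*π;  (20)²·∫sin(5x)² dx = 400·π/2 = 200*π.
  (u')² cross terms: 2·(-2)·(20)·∫cos(2x)·sin(5x) dx = -80·(10/21) = -800/21.
  So ∫_0^π (u')² dx = 2*π + 200*π − 800/21 = -800/21 + 202*π.
||u||_{H^1}^2 = (-32/21 + 17*π/2) + (-800/21 + 202*π) = -832/21 + 421*π/2.


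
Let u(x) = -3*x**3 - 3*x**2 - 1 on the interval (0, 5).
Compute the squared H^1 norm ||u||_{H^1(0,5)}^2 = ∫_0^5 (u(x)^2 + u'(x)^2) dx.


||u||_{H^1}^2 = 3123945/14

The H^1 norm (squared) on an interval (0, L) is
  ||u||_{H^1}^2 = ∫_0^L u(x)^2 dx + ∫_0^L u'(x)^2 dx.
Compute u'(x) = -9*x**2 - 6*x.
Then u(x)^2 = 9*x**6 + 18*x**5 + 9*x**4 + 6*x**3 + 6*x**2 + 1 and u'(x)^2 = 81*x**4 + 108*x**3 + 36*x**2.
Integrate each monomial from 0 to 5 using ∫_0^5 c·x^n dx = c·5^(n+1)/(n+1):
  ∫_0^5 u(x)^2 dx = ∫_0^5 (9*x^6 + 18*x^5 + 9*x^4 + 6*x^3 + 6*x^2 + 1) dx. Term by term:
    ∫_0^5 9*x^6 dx = 703125/7;  ∫_0^5 18*x^5 dx = 46875;  ∫_0^5 9*x^4 dx = 5625;
    ∫_0^5 6*x^3 dx = 1875/2;  ∫_0^5 6*x^2 dx = 250;  ∫_0^5 1 dx = 5.
  Sum: 703125/7 + 46875 + 5625 + 1875/2 + 250 + 5 = 2157945/14.
  ∫_0^5 u'(x)^2 dx = ∫_0^5 (81*x^4 + 108*x^3 + 36*x^2) dx. Term by term:
    ∫_0^5 81*x^4 dx = 50625;  ∫_0^5 108*x^3 dx = 16875;  ∫_0^5 36*x^2 dx = 1500.
  Sum: 50625 + 16875 + 1500 = 69000.
Adding: ||u||_{H^1}^2 = 2157945/14 + 69000 = 3123945/14.


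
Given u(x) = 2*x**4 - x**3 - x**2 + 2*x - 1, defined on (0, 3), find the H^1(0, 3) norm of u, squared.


||u||_{H^1}^2 = 134709/7

The H^1 norm (squared) on an interval (0, L) is
  ||u||_{H^1}^2 = ∫_0^L u(x)^2 dx + ∫_0^L u'(x)^2 dx.
Compute u'(x) = 8*x**3 - 3*x**2 - 2*x + 2.
Then u(x)^2 = 4*x**8 - 4*x**7 - 3*x**6 + 10*x**5 - 7*x**4 - 2*x**3 + 6*x**2 - 4*x + 1 and u'(x)^2 = 64*x**6 - 48*x**5 - 23*x**4 + 44*x**3 - 8*x**2 - 8*x + 4.
Integrate each monomial from 0 to 3 using ∫_0^3 c·x^n dx = c·3^(n+1)/(n+1):
  ∫_0^3 u(x)^2 dx = ∫_0^3 (4*x^8 - 4*x^7 - 3*x^6 + 10*x^5 - 7*x^4 - 2*x^3 + 6*x^2 - 4*x + 1) dx. Term by term:
    ∫_0^3 4*x^8 dx = 8748;  ∫_0^3 -4*x^7 dx = -6561/2;  ∫_0^3 -3*x^6 dx = -6561/7;
    ∫_0^3 10*x^5 dx = 1215;  ∫_0^3 -7*x^4 dx = -1701/5;  ∫_0^3 -2*x^3 dx = -81/2;
    ∫_0^3 6*x^2 dx = 54;  ∫_0^3 -4*x dx = -18;  ∫_0^3 1 dx = 3.
  Sum: 8748 − 6561/2 − 6561/7 + 1215 − 1701/5 − 81/2 + 54 − 18 + 3 = 189123/35.
  ∫_0^3 u'(x)^2 dx = ∫_0^3 (64*x^6 - 48*x^5 - 23*x^4 + 44*x^3 - 8*x^2 - 8*x + 4) dx. Term by term:
    ∫_0^3 64*x^6 dx = 139968/7;  ∫_0^3 -48*x^5 dx = -5832;  ∫_0^3 -23*x^4 dx = -5589/5;
    ∫_0^3 44*x^3 dx = 891;  ∫_0^3 -8*x^2 dx = -72;  ∫_0^3 -8*x dx = -36;
    ∫_0^3 4 dx = 12.
  Sum: 139968/7 − 5832 − 5589/5 + 891 − 72 − 36 + 12 = 484422/35.
Adding: ||u||_{H^1}^2 = 189123/35 + 484422/35 = 134709/7.


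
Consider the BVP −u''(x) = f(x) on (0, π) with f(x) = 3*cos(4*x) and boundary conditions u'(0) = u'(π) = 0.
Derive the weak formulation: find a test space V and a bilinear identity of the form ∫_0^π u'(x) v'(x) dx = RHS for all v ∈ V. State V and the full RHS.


V = H^1(0, π) (no boundary constraint on v; u is determined up to an additive constant); weak form: ∫_0^π u'v' dx = ∫_0^π (3*cos(4*x)) v dx for all v ∈ V.

Multiply both sides by a test function v and integrate from 0 to π:
  ∫_0^π −u''(x) v(x) dx = ∫_0^π f(x) v(x) dx.
Integrate the LHS by parts once:
  ∫_0^π −u'' v dx = −[u'(x) v(x)]_0^π + ∫_0^π u'(x) v'(x) dx.
Thus ∫_0^π u'(x) v'(x) dx = ∫_0^π f(x) v(x) dx + [u'(x) v(x)]_0^π.
Choose V so that boundary terms are either known or forced to vanish.
u has homogeneous Neumann: u'(0) = u'(π) = 0. So [u' v]_0^π = 0·v(π) − 0·v(0) = 0 for any v; take V = H^1(0, π).
Weak formulation: find u (satisfying any essential BC) such that ∫_0^π u'(x) v'(x) dx = ∫_0^π f v dx for all v ∈ V (homogeneous Neumann, so boundary terms vanish).
Substituting f(x) = 3*cos(4*x), the right-hand side is ∫_0^π (3*cos(4*x)) v dx.
Compatibility check (pure Neumann): taking v ≡ 1 ∈ V gives 0 = ∫_0^π f dx + (0) − (0), i.e. ∫_0^π f dx must equal u'(0) − u'(π) = 0. Indeed ∫_0^π (3*cos(4*x)) dx = 0, so the data are compatible. The solution is then unique only up to an additive constant (fix it e.g. by requiring ∫_0^π u dx = 0).


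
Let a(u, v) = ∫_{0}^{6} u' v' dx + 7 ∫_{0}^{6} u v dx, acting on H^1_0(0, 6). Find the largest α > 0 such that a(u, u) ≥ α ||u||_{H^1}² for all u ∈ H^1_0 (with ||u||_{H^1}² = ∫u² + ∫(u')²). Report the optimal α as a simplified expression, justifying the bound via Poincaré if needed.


α = 1

Coercivity of a(·,·) on H^1_0(0, 6) means a(u, u) ≥ α ||u||_{H^1}² for every u ∈ H^1_0.
The interval has length L = 6, and Poincaré/coercivity depend only on L. Here a(u, u) = ∫(u')² + (7)·∫u².
Here c = 7 ≥ 1, so a(u,u) = ∫(u')² + c∫u² ≥ ∫(u')² + ∫u² = ||u||_{H^1}², i.e. α = 1 works. No larger α is possible: a(u,u) ≥ α||u||_{H^1}² means (1−α)∫(u')² ≥ (α−c)∫u², and for the modes u_n = sin(nπ(x−x₀)/L) (x₀ the left endpoint) one has ∫u_n²/∫(u_n')² = (L/(nπ))² → 0, so a(u_n,u_n)/||u_n||_{H^1}² → 1. Hence the optimal constant is α = 1.
Therefore α = 1.


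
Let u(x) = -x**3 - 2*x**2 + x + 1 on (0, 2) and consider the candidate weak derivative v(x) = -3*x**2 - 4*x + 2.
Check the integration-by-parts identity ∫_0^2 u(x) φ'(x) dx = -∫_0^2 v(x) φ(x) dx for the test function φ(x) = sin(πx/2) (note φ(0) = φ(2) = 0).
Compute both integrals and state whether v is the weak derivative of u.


LHS = -96/π^3 + 36/π, RHS = -96/π^3 + 32/π. No, v is not the weak derivative of u.

u(x) = -x**3 - 2*x**2 + x + 1, classical derivative u'(x) = -3*x**2 - 4*x + 1.
φ(x) = sin(πx/2), so φ'(x) = π*cos(π*x/2)/2.
Note φ(0) = φ(2) = 0, so the boundary term u·φ vanishes.
LHS = ∫_0^2 u(x) φ'(x) dx = ∫_0^2 (-π*x^3*cos(π*x/2)/2 - π*x^2*cos(π*x/2) + π*x*cos(π*x/2)/2 + π*cos(π*x/2)/2) dx. Term by term:
  ∫_0^2 π*cos(π*x/2)/2 dx = 0;  ∫_0^2 π*x*cos(π*x/2)/2 dx = -4/π;  ∫_0^2 -π*x^2*cos(π*x/2) dx = 16/π;
  ∫_0^2 -π*x^3*cos(π*x/2)/2 dx = -96/π^3 + 24/π.
Sum: 0 − 4/π + 16/π + -96/π^3 + 24/π = -96/π^3 + 36/π.
So LHS = -96/π^3 + 36/π.
∫_0^2 v(x) φ(x) dx = ∫_0^2 (-3*x^2*sin(π*x/2) - 4*x*sin(π*x/2) + 2*sin(π*x/2)) dx. Term by term:
  ∫_0^2 2*sin(π*x/2) dx = 8/π;  ∫_0^2 -4*x*sin(π*x/2) dx = -16/π;  ∫_0^2 -3*x^2*sin(π*x/2) dx = -24/π + 96/π^3.
Sum: 8/π − 16/π + -24/π + 96/π^3 = -32/π + 96/π^3.
So RHS = -∫_0^2 v(x) φ(x) dx = -96/π^3 + 32/π.
LHS − RHS = 4/π ≠ 0, so the identity fails.
(For a valid weak derivative the identity must hold for EVERY test function, in particular this one. The failure shows v is NOT the weak derivative of u.)
Correct weak derivative would be u'(x) = -3*x**2 - 4*x + 1.


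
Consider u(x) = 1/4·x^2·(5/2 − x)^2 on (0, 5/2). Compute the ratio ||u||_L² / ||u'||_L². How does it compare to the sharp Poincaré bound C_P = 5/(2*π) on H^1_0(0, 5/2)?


||u||_L² / ||u'||_L² = 5*sqrt(3)/12 < C_P = 5/(2*π).

u(x) = 1/4·x^2·(5/2 − x)^2, so u'(x) = x*(2*x - 5)*(4*x - 5)/8.
u(x) = 1/4·x^2·(5/2 − x)^2 vanishes at x = 0 and x = 5/2, so u ∈ H^1_0(0, 5/2). Differentiate via the product rule and integrate the resulting polynomials term by term.
  ∫_0^5/2 u² dx = ∫_0^5/2 (x^8/16 - 5*x^7/8 + 75*x^6/32 - 125*x^5/32 + 625*x^4/256) dx. Term by term:
    ∫_0^5/2 x^8/16 dx = 1953125/73728;  ∫_0^5/2 -5*x^7/8 dx = -1953125/16384;  ∫_0^5/2 75*x^6/32 dx = 5859375/28672;
    ∫_0^5/2 -125*x^5/32 dx = -1953125/12288;  ∫_0^5/2 625*x^4/256 dx = 390625/8192.
  Sum: 1953125/73728 − 1953125/16384 + 5859375/28672 − 1953125/12288 + 390625/8192 = 390625/1032192.
  ∫_0^5/2 (u')² dx = ∫_0^5/2 (x^6 - 15*x^5/2 + 325*x^4/16 - 375*x^3/16 + 625*x^2/64) dx. Term by term:
    ∫_0^5/2 x^6 dx = 78125/896;  ∫_0^5/2 -15*x^5/2 dx = -78125/256;  ∫_0^5/2 325*x^4/16 dx = 203125/512;
    ∫_0^5/2 -375*x^3/16 dx = -234375/1024;  ∫_0^5/2 625*x^2/64 dx = 78125/1536.
  Sum: 78125/896 − 78125/256 + 203125/512 − 234375/1024 + 78125/1536 = 15625/21504.
∫_0^5/2 u² dx = 390625/1032192, so ||u||_L² = 625*sqrt(7)/2688.
∫_0^5/2 (u')² dx = 15625/21504, so ||u'||_L² = 125*sqrt(21)/672.
Ratio ||u||_L² / ||u'||_L² = 5*sqrt(3)/12.
Sharp Poincaré constant on H^1_0(0, 5/2) is C_P = L/π = 5/(2*π), achieved by sin(2*π/5·x).
A polynomial bump cannot attain the sharp Poincaré constant (only the first sine eigenfunction does), so the ratio is strictly less than C_P, consistent with ||u||_L² ≤ C_P ||u'||_L².


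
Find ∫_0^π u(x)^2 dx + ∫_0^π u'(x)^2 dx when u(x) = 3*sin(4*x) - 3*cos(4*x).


||u||_{H^1(0,π)}^2 = 153*π

u'(x) = 12*sin(4*x) + 12*cos(4*x).
Expand u² and (u')² and integrate term by term on (0, π), using: for integers n ≥ 1, ∫_0^π sin²(nx) dx = ∫_0^π cos²(nx) dx = π/2; for n ≠ n', ∫_0^π sin(nx)sin(n'x) dx = ∫_0^π cos(nx)cos(n'x) dx = 0; and by product-to-sum, ∫_0^π sin(nx)cos(n'x) dx = ½∫_0^π [sin((n+n')x) + sin((n−n')x)] dx, which is 0 when n+n' is even and 2n/(n²−n'²) when n+n' is odd (it need not vanish on (0, π)).
  u² squared terms: (-3)²·∫cos(4x)² dx = 9·π/2 = 9*π/2;  (3)²·∫sin(4x)² dx = 9·π/2 = 9*π/2.
  u² cross terms: 2·(-3)·(3)·∫cos(4x)·sin(4x) dx = -18·(0) = 0.
  So ∫_0^π u² dx = 9*π/2 + 9*π/2 + 0 = 9*π.
  (u')² squared terms: (12)²·∫cos(4x)² dx = 144·π/2 = 72*π;  (12)²·∫sin(4x)² dx = 144·π/2 = 72*π.
  (u')² cross terms: 2·(12)·(12)·∫cos(4x)·sin(4x) dx = 288·(0) = 0.
  So ∫_0^π (u')² dx = 72*π + 72*π + 0 = 144*π.
||u||_{H^1}^2 = (9*π) + (144*π) = 153*π.


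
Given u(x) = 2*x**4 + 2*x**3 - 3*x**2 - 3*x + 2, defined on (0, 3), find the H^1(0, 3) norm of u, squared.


||u||_{H^1}^2 = 74193/2

The H^1 norm (squared) on an interval (0, L) is
  ||u||_{H^1}^2 = ∫_0^L u(x)^2 dx + ∫_0^L u'(x)^2 dx.
Compute u'(x) = 8*x**3 + 6*x**2 - 6*x - 3.
Then u(x)^2 = 4*x**8 + 8*x**7 - 8*x**6 - 24*x**5 + 5*x**4 + 26*x**3 - 3*x**2 - 12*x + 4 and u'(x)^2 = 64*x**6 + 96*x**5 - 60*x**4 - 120*x**3 + 36*x + 9.
Integrate each monomial from 0 to 3 using ∫_0^3 c·x^n dx = c·3^(n+1)/(n+1):
  ∫_0^3 u(x)^2 dx = ∫_0^3 (4*x^8 + 8*x^7 - 8*x^6 - 24*x^5 + 5*x^4 + 26*x^3 - 3*x^2 - 12*x + 4) dx. Term by term:
    ∫_0^3 4*x^8 dx = 8748;  ∫_0^3 8*x^7 dx = 6561;  ∫_0^3 -8*x^6 dx = -17496/7;
    ∫_0^3 -24*x^5 dx = -2916;  ∫_0^3 5*x^4 dx = 243;  ∫_0^3 26*x^3 dx = 1053/2;
    ∫_0^3 -3*x^2 dx = -27;  ∫_0^3 -12*x dx = -54;  ∫_0^3 4 dx = 12.
  Sum: 8748 + 6561 − 17496/7 − 2916 + 243 + 1053/2 − 27 − 54 + 12 = 148317/14.
  ∫_0^3 u'(x)^2 dx = ∫_0^3 (64*x^6 + 96*x^5 - 60*x^4 - 120*x^3 + 36*x + 9) dx. Term by term:
    ∫_0^3 64*x^6 dx = 139968/7;  ∫_0^3 96*x^5 dx = 11664;  ∫_0^3 -60*x^4 dx = -2916;
    ∫_0^3 -120*x^3 dx = -2430;  ∫_0^3 36*x dx = 162;  ∫_0^3 9 dx = 27.
  Sum: 139968/7 + 11664 − 2916 − 2430 + 162 + 27 = 185517/7.
Adding: ||u||_{H^1}^2 = 148317/14 + 185517/7 = 74193/2.


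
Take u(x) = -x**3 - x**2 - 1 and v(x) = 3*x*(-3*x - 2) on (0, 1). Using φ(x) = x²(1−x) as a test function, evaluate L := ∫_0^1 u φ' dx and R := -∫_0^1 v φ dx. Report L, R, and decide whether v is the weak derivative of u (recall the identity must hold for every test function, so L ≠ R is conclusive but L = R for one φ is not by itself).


LHS = 1/5, RHS = 3/5. No, v is not the weak derivative of u.

u(x) = -x**3 - x**2 - 1, classical derivative u'(x) = -3*x**2 - 2*x.
φ(x) = x²(1−x), so φ'(x) = x*(2 - 3*x).
Note φ(0) = φ(1) = 0, so the boundary term u·φ vanishes.
LHS = ∫_0^1 u(x) φ'(x) dx = ∫_0^1 (3*x^5 + x^4 - 2*x^3 + 3*x^2 - 2*x) dx. Term by term:
  ∫_0^1 3*x^5 dx = 1/2;  ∫_0^1 x^4 dx = 1/5;  ∫_0^1 -2*x^3 dx = -1/2;
  ∫_0^1 3*x^2 dx = 1;  ∫_0^1 -2*x dx = -1.
Sum: 1/2 + 1/5 − 1/2 + 1 − 1 = 1/5.
So LHS = 1/5.
∫_0^1 v(x) φ(x) dx = ∫_0^1 (9*x^5 - 3*x^4 - 6*x^3) dx. Term by term:
  ∫_0^1 9*x^5 dx = 3/2;  ∫_0^1 -3*x^4 dx = -3/5;  ∫_0^1 -6*x^3 dx = -3/2.
Sum: 3/2 − 3/5 − 3/2 = -3/5.
So RHS = -∫_0^1 v(x) φ(x) dx = 3/5.
LHS − RHS = -2/5 ≠ 0, so the identity fails.
(For a valid weak derivative the identity must hold for EVERY test function, in particular this one. The failure shows v is NOT the weak derivative of u.)
Correct weak derivative would be u'(x) = -3*x**2 - 2*x.


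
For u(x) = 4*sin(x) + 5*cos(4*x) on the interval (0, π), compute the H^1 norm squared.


||u||_{H^1(0,π)}^2 = -272/3 + 457*π/2

u'(x) = -20*sin(4*x) + 4*cos(x).
Expand u² and (u')² and integrate term by term on (0, π), using: for integers n ≥ 1, ∫_0^π sin²(nx) dx = ∫_0^π cos²(nx) dx = π/2; for n ≠ n', ∫_0^π sin(nx)sin(n'x) dx = ∫_0^π cos(nx)cos(n'x) dx = 0; and by product-to-sum, ∫_0^π sin(nx)cos(n'x) dx = ½∫_0^π [sin((n+n')x) + sin((n−n')x)] dx, which is 0 when n+n' is even and 2n/(n²−n'²) when n+n' is odd (it need not vanish on (0, π)).
  u² squared terms: (4)²·∫sin(x)² dx = 16·π/2 = 8*π;  (5)²·∫cos(4x)² dx = 25·π/2 = 25*π/2.
  u² cross terms: 2·(4)·(5)·∫sin(x)·cos(4x) dx = 40·(-2/15) = -16/3.
  So ∫_0^π u² dx = 8*π + 25*π/2 − 16/3 = -16/3 + 41*π/2.
  (u')² squared terms: (-20)²·∫sin(4x)² dx = 400·π/2 = 200*π;  (4)²·∫cos(x)² dx = 16·π/2 = 8*π.
  (u')² cross terms: 2·(-20)·(4)·∫sin(4x)·cos(x) dx = -160·(8/15) = -256/3.
  So ∫_0^π (u')² dx = 200*π + 8*π − 256/3 = -256/3 + 208*π.
||u||_{H^1}^2 = (-16/3 + 41*π/2) + (-256/3 + 208*π) = -272/3 + 457*π/2.


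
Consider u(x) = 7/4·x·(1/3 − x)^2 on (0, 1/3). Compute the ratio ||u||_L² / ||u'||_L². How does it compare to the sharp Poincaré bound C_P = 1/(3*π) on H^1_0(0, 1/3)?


||u||_L² / ||u'||_L² = sqrt(14)/42 < C_P = 1/(3*π).

u(x) = 7/4·x·(1/3 − x)^2, so u'(x) = 21*x^2/4 - 7*x/3 + 7/36.
u(x) = 7/4·x·(1/3 − x)^2 vanishes at x = 0 and x = 1/3, so u ∈ H^1_0(0, 1/3). Differentiate via the product rule and integrate the resulting polynomials term by term.
  ∫_0^1/3 u² dx = ∫_0^1/3 (49*x^6/16 - 49*x^5/12 + 49*x^4/24 - 49*x^3/108 + 49*x^2/1296) dx. Term by term:
    ∫_0^1/3 49*x^6/16 dx = 7/34992;  ∫_0^1/3 -49*x^5/12 dx = -49/52488;  ∫_0^1/3 49*x^4/24 dx = 49/29160;
    ∫_0^1/3 -49*x^3/108 dx = -49/34992;  ∫_0^1/3 49*x^2/1296 dx = 49/104976.
  Sum: 7/34992 − 49/52488 + 49/29160 − 49/34992 + 49/104976 = 7/524880.
  ∫_0^1/3 (u')² dx = ∫_0^1/3 (441*x^4/16 - 49*x^3/2 + 539*x^2/72 - 49*x/54 + 49/1296) dx. Term by term:
    ∫_0^1/3 441*x^4/16 dx = 49/2160;  ∫_0^1/3 -49*x^3/2 dx = -49/648;  ∫_0^1/3 539*x^2/72 dx = 539/5832;
    ∫_0^1/3 -49*x/54 dx = -49/972;  ∫_0^1/3 49/1296 dx = 49/3888.
  Sum: 49/2160 − 49/648 + 539/5832 − 49/972 + 49/3888 = 49/29160.
∫_0^1/3 u² dx = 7/524880, so ||u||_L² = sqrt(35)/1620.
∫_0^1/3 (u')² dx = 49/29160, so ||u'||_L² = 7*sqrt(10)/540.
Ratio ||u||_L² / ||u'||_L² = sqrt(14)/42.
Sharp Poincaré constant on H^1_0(0, 1/3) is C_P = L/π = 1/(3*π), achieved by sin(3*π·x).
A polynomial bump cannot attain the sharp Poincaré constant (only the first sine eigenfunction does), so the ratio is strictly less than C_P, consistent with ||u||_L² ≤ C_P ||u'||_L².


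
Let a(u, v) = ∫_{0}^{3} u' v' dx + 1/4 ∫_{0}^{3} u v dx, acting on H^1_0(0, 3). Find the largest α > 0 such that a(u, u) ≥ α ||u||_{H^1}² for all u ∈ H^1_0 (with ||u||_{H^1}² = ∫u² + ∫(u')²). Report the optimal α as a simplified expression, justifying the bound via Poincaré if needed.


α = (9/4 + π^2)/(9 + π^2)

Coercivity of a(·,·) on H^1_0(0, 3) means a(u, u) ≥ α ||u||_{H^1}² for every u ∈ H^1_0.
The interval has length L = 3, and Poincaré/coercivity depend only on L. Here a(u, u) = ∫(u')² + (1/4)·∫u².
Here 0 < c = 1/4 < 1. The condition a(u,u) ≥ α||u||_{H^1}² reads (1−α)∫(u')² ≥ (α−c)∫u². Any admissible α is ≤ 1 (rapidly oscillating u have ∫u²/∫(u')² → 0), and α = 1 would force 0 ≥ (1−c)∫u², impossible since c < 1; so 1−α > 0. By the sharp Poincaré inequality on H^1_0 of an interval of length L, ∫(u')² ≥ (π/L)²∫u² with equality for the first sine mode sin(π(x−x₀)/L) (x₀ the left endpoint), so the inequality holds for all u iff (1−α)(π/L)² ≥ α − c, i.e. α ≤ ((π/L)² + c)/((π/L)² + 1) = (1 + c(L/π)²)/(1 + (L/π)²). With (π/L)² = π^2/9 and c = 1/4, the largest admissible constant is α = ((π/L)² + c)/((π/L)² + 1).
Simplifying, α = (9/4 + π^2)/(9 + π^2).


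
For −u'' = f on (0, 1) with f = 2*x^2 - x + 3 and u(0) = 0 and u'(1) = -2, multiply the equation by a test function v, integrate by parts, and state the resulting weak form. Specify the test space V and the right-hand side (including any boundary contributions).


V = {v ∈ H^1(0, 1) : v(0) = 0} (test functions vanish at x = 0 where u is specified); weak form: ∫_0^1 u'v' dx = ∫_0^1 (2*x^2 - x + 3) v dx − 2·v(1) for all v ∈ V.

Multiply both sides by a test function v and integrate from 0 to 1:
  ∫_0^1 −u''(x) v(x) dx = ∫_0^1 f(x) v(x) dx.
Integrate the LHS by parts once:
  ∫_0^1 −u'' v dx = −[u'(x) v(x)]_0^1 + ∫_0^1 u'(x) v'(x) dx.
Thus ∫_0^1 u'(x) v'(x) dx = ∫_0^1 f(x) v(x) dx + [u'(x) v(x)]_0^1.
Choose V so that boundary terms are either known or forced to vanish.
Mixed BC: u(0) = 0 (Dirichlet) and u'(1) = -2 (Neumann). Define V = {v ∈ H^1(0, 1) : v(0) = 0}. Then [u' v]_0^1 = u'(1)·v(1) − u'(0)·0 = − 2·v(1).
Weak formulation: find u (satisfying any essential BC) such that ∫_0^1 u'(x) v'(x) dx = ∫_0^1 f v dx − 2·v(1) for all v ∈ V (Dirichlet at 0 absorbed into V; Neumann datum at x = 1 contributes the boundary term).
Substituting f(x) = 2*x^2 - x + 3, the right-hand side is ∫_0^1 (2*x^2 - x + 3) v dx − 2·v(1).


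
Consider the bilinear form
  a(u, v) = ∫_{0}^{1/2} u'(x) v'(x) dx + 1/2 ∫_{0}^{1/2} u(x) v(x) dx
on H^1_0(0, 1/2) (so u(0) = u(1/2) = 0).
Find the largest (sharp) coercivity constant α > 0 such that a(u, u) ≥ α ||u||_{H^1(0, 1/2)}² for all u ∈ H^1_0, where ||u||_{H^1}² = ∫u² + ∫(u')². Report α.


α = (1 + 8*π^2)/(2*(1 + 4*π^2))

Coercivity of a(·,·) on H^1_0(0, 1/2) means a(u, u) ≥ α ||u||_{H^1}² for every u ∈ H^1_0.
The interval has length L = 1/2, and Poincaré/coercivity depend only on L. Here a(u, u) = ∫(u')² + (1/2)·∫u².
Here 0 < c = 1/2 < 1. The condition a(u,u) ≥ α||u||_{H^1}² reads (1−α)∫(u')² ≥ (α−c)∫u². Any admissible α is ≤ 1 (rapidly oscillating u have ∫u²/∫(u')² → 0), and α = 1 would force 0 ≥ (1−c)∫u², impossible since c < 1; so 1−α > 0. By the sharp Poincaré inequality on H^1_0 of an interval of length L, ∫(u')² ≥ (π/L)²∫u² with equality for the first sine mode sin(π(x−x₀)/L) (x₀ the left endpoint), so the inequality holds for all u iff (1−α)(π/L)² ≥ α − c, i.e. α ≤ ((π/L)² + c)/((π/L)² + 1) = (1 + c(L/π)²)/(1 + (L/π)²). With (π/L)² = 4*π^2 and c = 1/2, the largest admissible constant is α = ((π/L)² + c)/((π/L)² + 1).
Simplifying, α = (1 + 8*π^2)/(2*(1 + 4*π^2)).


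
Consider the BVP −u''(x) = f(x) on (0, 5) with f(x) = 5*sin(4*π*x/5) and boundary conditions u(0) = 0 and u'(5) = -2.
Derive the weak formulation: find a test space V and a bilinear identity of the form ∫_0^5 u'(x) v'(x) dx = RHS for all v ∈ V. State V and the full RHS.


V = {v ∈ H^1(0, 5) : v(0) = 0} (test functions vanish at x = 0 where u is specified); weak form: ∫_0^5 u'v' dx = ∫_0^5 (5*sin(4*π*x/5)) v dx − 2·v(5) for all v ∈ V.

Multiply both sides by a test function v and integrate from 0 to 5:
  ∫_0^5 −u''(x) v(x) dx = ∫_0^5 f(x) v(x) dx.
Integrate the LHS by parts once:
  ∫_0^5 −u'' v dx = −[u'(x) v(x)]_0^5 + ∫_0^5 u'(x) v'(x) dx.
Thus ∫_0^5 u'(x) v'(x) dx = ∫_0^5 f(x) v(x) dx + [u'(x) v(x)]_0^5.
Choose V so that boundary terms are either known or forced to vanish.
Mixed BC: u(0) = 0 (Dirichlet) and u'(5) = -2 (Neumann). Define V = {v ∈ H^1(0, 5) : v(0) = 0}. Then [u' v]_0^5 = u'(5)·v(5) − u'(0)·0 = − 2·v(5).
Weak formulation: find u (satisfying any essential BC) such that ∫_0^5 u'(x) v'(x) dx = ∫_0^5 f v dx − 2·v(5) for all v ∈ V (Dirichlet at 0 absorbed into V; Neumann datum at x = 5 contributes the boundary term).
Substituting f(x) = 5*sin(4*π*x/5), the right-hand side is ∫_0^5 (5*sin(4*π*x/5)) v dx − 2·v(5).


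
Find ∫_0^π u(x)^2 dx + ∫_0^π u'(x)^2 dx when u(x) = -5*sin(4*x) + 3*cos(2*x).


||u||_{H^1(0,π)}^2 = 235*π

u'(x) = -6*sin(2*x) - 20*cos(4*x).
Expand u² and (u')² and integrate term by term on (0, π), using: for integers n ≥ 1, ∫_0^π sin²(nx) dx = ∫_0^π cos²(nx) dx = π/2; for n ≠ n', ∫_0^π sin(nx)sin(n'x) dx = ∫_0^π cos(nx)cos(n'x) dx = 0; and by product-to-sum, ∫_0^π sin(nx)cos(n'x) dx = ½∫_0^π [sin((n+n')x) + sin((n−n')x)] dx, which is 0 when n+n' is even and 2n/(n²−n'²) when n+n' is odd (it need not vanish on (0, π)).
  u² squared terms: (-5)²·∫sin(4x)² dx = 25·π/2 = 25*π/2;  (3)²·∫cos(2x)² dx = 9·π/2 = 9*π/2.
  u² cross terms: 2·(-5)·(3)·∫sin(4x)·cos(2x) dx = -30·(0) = 0.
  So ∫_0^π u² dx = 25*π/2 + 9*π/2 + 0 = 17*π.
  (u')² squared terms: (-20)²·∫cos(4x)² dx = 400·π/2 = 200*π;  (-6)²·∫sin(2x)² dx = 36·π/2 = 18*π.
  (u')² cross terms: 2·(-20)·(-6)·∫cos(4x)·sin(2x) dx = 240·(0) = 0.
  So ∫_0^π (u')² dx = 200*π + 18*π + 0 = 218*π.
||u||_{H^1}^2 = (17*π) + (218*π) = 235*π.


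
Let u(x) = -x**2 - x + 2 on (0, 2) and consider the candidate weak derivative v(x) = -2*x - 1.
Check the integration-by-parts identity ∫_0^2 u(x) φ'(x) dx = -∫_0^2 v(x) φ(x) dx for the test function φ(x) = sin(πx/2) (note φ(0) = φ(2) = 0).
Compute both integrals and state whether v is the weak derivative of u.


LHS = 12/π, RHS = 12/π. Yes, v = u' weakly.

u(x) = -x**2 - x + 2, classical derivative u'(x) = -2*x - 1.
φ(x) = sin(πx/2), so φ'(x) = π*cos(π*x/2)/2.
Note φ(0) = φ(2) = 0, so the boundary term u·φ vanishes.
LHS = ∫_0^2 u(x) φ'(x) dx = ∫_0^2 (-π*x^2*cos(π*x/2)/2 - π*x*cos(π*x/2)/2 + π*cos(π*x/2)) dx. Term by term:
  ∫_0^2 π*cos(π*x/2) dx = 0;  ∫_0^2 -π*x*cos(π*x/2)/2 dx = 4/π;  ∫_0^2 -π*x^2*cos(π*x/2)/2 dx = 8/π.
Sum: 0 + 4/π + 8/π = 12/π.
So LHS = 12/π.
∫_0^2 v(x) φ(x) dx = ∫_0^2 (-2*x*sin(π*x/2) - sin(π*x/2)) dx. Term by term:
  ∫_0^2 -sin(π*x/2) dx = -4/π;  ∫_0^2 -2*x*sin(π*x/2) dx = -8/π.
Sum: -4/π − 8/π = -12/π.
So RHS = -∫_0^2 v(x) φ(x) dx = 12/π.
LHS = RHS, so the identity holds for this test φ.
Moreover u is smooth here and v(x) = u'(x) = -2*x - 1 pointwise, so the identity holds for every test function. Hence v is the weak derivative of u.


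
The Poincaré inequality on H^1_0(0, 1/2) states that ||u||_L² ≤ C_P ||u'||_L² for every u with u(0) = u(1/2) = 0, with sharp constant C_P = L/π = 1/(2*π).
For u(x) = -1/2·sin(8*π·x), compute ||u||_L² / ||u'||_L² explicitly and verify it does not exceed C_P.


||u||_L² / ||u'||_L² = 1/(8*π) < C_P = 1/(2*π).

u(x) = -1/2·sin(8*π·x), so u'(x) = -4*π*cos(8*π*x).
Writing u(x) = A·sin(kπx/L) with A = -1/2 and k = 4, use ∫_0^L sin²(kπx/L) dx = L/2 and ∫_0^L cos²(kπx/L) dx = L/2.
u² = 1/4·sin²(8*π·x) and (u')² = 16*π^2·cos²(8*π·x), and each of sin², cos² integrates to L/2 = 1/4 over (0, 1/2).
∫_0^1/2 u² dx = 1/16, so ||u||_L² = 1/4.
∫_0^1/2 (u')² dx = 4*π^2, so ||u'||_L² = 2*π.
Ratio ||u||_L² / ||u'||_L² = 1/(8*π).
Sharp Poincaré constant on H^1_0(0, 1/2) is C_P = L/π = 1/(2*π), achieved by sin(2*π·x).
This is the k = 4 harmonic; the ratio L/(kπ) is strictly less than C_P = L/π, consistent with the sharp inequality ||u||_L² ≤ C_P ||u'||_L².


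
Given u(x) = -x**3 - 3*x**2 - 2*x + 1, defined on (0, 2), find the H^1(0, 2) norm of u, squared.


||u||_{H^1}^2 = 60874/105

The H^1 norm (squared) on an interval (0, L) is
  ||u||_{H^1}^2 = ∫_0^L u(x)^2 dx + ∫_0^L u'(x)^2 dx.
Compute u'(x) = -3*x**2 - 6*x - 2.
Then u(x)^2 = x**6 + 6*x**5 + 13*x**4 + 10*x**3 - 2*x**2 - 4*x + 1 and u'(x)^2 = 9*x**4 + 36*x**3 + 48*x**2 + 24*x + 4.
Integrate each monomial from 0 to 2 using ∫_0^2 c·x^n dx = c·2^(n+1)/(n+1):
  ∫_0^2 u(x)^2 dx = ∫_0^2 (x^6 + 6*x^5 + 13*x^4 + 10*x^3 - 2*x^2 - 4*x + 1) dx. Term by term:
    ∫_0^2 x^6 dx = 128/7;  ∫_0^2 6*x^5 dx = 64;  ∫_0^2 13*x^4 dx = 416/5;
    ∫_0^2 10*x^3 dx = 40;  ∫_0^2 -2*x^2 dx = -16/3;  ∫_0^2 -4*x dx = -8;
    ∫_0^2 1 dx = 2.
  Sum: 128/7 + 64 + 416/5 + 40 − 16/3 − 8 + 2 = 20386/105.
  ∫_0^2 u'(x)^2 dx = ∫_0^2 (9*x^4 + 36*x^3 + 48*x^2 + 24*x + 4) dx. Term by term:
    ∫_0^2 9*x^4 dx = 288/5;  ∫_0^2 36*x^3 dx = 144;  ∫_0^2 48*x^2 dx = 128;
    ∫_0^2 24*x dx = 48;  ∫_0^2 4 dx = 8.
  Sum: 288/5 + 144 + 128 + 48 + 8 = 1928/5.
Adding: ||u||_{H^1}^2 = 20386/105 + 1928/5 = 60874/105.


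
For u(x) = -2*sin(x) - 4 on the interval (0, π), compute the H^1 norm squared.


||u||_{H^1(0,π)}^2 = 32 + 20*π

u'(x) = -2*cos(x).
Expand u² and (u')² and integrate term by term on (0, π), using: for integers n ≥ 1, ∫_0^π sin²(nx) dx = ∫_0^π cos²(nx) dx = π/2; for n ≠ n', ∫_0^π sin(nx)sin(n'x) dx = ∫_0^π cos(nx)cos(n'x) dx = 0; and by product-to-sum, ∫_0^π sin(nx)cos(n'x) dx = ½∫_0^π [sin((n+n')x) + sin((n−n')x)] dx, which is 0 when n+n' is even and 2n/(n²−n'²) when n+n' is odd (it need not vanish on (0, π)). For the constant mode: ∫_0^π 1 dx = π, ∫_0^π cos(nx) dx = 0, ∫_0^π sin(nx) dx = (1−(−1)^n)/n.
  u² squared terms: (-4)²·∫1 dx = 16·π = 16*π;  (-2)²·∫sin(x)² dx = 4·π/2 = 2*π.
  u² cross terms: 2·(-4)·(-2)·∫1·sin(x) dx = 16·(2) = 32.
  So ∫_0^π u² dx = 16*π + 2*π + 32 = 32 + 18*π.
  (u')² squared terms: (-2)²·∫cos(x)² dx = 4·π/2 = 2*π.
  So ∫_0^π (u')² dx = 2*π.
||u||_{H^1}^2 = (32 + 18*π) + (2*π) = 32 + 20*π.


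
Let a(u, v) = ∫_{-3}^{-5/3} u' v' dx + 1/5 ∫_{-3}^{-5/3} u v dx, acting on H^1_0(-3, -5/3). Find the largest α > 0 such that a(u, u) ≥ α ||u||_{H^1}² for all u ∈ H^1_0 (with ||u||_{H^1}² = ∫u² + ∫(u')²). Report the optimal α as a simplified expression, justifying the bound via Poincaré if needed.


α = (16 + 45*π^2)/(5*(16 + 9*π^2))

Coercivity of a(·,·) on H^1_0(-3, -5/3) means a(u, u) ≥ α ||u||_{H^1}² for every u ∈ H^1_0.
The interval has length L = 4/3, and Poincaré/coercivity depend only on L. Here a(u, u) = ∫(u')² + (1/5)·∫u².
Here 0 < c = 1/5 < 1. The condition a(u,u) ≥ α||u||_{H^1}² reads (1−α)∫(u')² ≥ (α−c)∫u². Any admissible α is ≤ 1 (rapidly oscillating u have ∫u²/∫(u')² → 0), and α = 1 would force 0 ≥ (1−c)∫u², impossible since c < 1; so 1−α > 0. By the sharp Poincaré inequality on H^1_0 of an interval of length L, ∫(u')² ≥ (π/L)²∫u² with equality for the first sine mode sin(π(x−x₀)/L) (x₀ the left endpoint), so the inequality holds for all u iff (1−α)(π/L)² ≥ α − c, i.e. α ≤ ((π/L)² + c)/((π/L)² + 1) = (1 + c(L/π)²)/(1 + (L/π)²). With (π/L)² = 9*π^2/16 and c = 1/5, the largest admissible constant is α = ((π/L)² + c)/((π/L)² + 1).
Simplifying, α = (16 + 45*π^2)/(5*(16 + 9*π^2)).
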